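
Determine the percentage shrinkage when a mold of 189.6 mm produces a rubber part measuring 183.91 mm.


Shrinkage = (mold - part) / mold * 100
= (189.6 - 183.91) / 189.6 * 100
= 5.69 / 189.6 * 100
= 3.0%

3.0%


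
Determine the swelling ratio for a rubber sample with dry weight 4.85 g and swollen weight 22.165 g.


Q = W_swollen / W_dry
Q = 22.165 / 4.85
Q = 4.57

Q = 4.57


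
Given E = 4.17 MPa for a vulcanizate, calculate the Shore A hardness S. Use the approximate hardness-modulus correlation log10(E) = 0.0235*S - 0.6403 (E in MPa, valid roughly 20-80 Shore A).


log10(E) = 0.0235*S - 0.6403  =>  S = (log10(E) + 0.6403) / 0.0235
log10(4.17) = 0.620136
S = (0.620136 + 0.6403) / 0.0235 = 1.260436 / 0.0235
S = 53.6

Shore A = 53.6


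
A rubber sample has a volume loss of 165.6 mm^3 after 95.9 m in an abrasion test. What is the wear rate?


Rate = volume_loss / distance
= 165.6 / 95.9
= 1.727 mm^3/m

1.727 mm^3/m


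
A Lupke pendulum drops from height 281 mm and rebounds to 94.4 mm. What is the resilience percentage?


Resilience = h_rebound / h_drop * 100
= 94.4 / 281 * 100
= 33.6%

33.6%


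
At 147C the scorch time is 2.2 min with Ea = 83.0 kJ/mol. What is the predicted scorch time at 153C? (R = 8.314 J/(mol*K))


Convert temperatures: T1 = 147 + 273.15 = 420.15 K, T2 = 153 + 273.15 = 426.15 K
ts2_new = 2.2 * exp(83000 / 8.314 * (1/426.15 - 1/420.15))
1/T2 - 1/T1 = -3.3511e-05
ts2_new = 1.57 min

1.57 min


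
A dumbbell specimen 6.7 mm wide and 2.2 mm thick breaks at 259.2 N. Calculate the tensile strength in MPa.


Area = width * thickness = 6.7 * 2.2 = 14.74 mm^2
TS = force / area = 259.2 / 14.74 = 17.58 MPa

17.58 MPa


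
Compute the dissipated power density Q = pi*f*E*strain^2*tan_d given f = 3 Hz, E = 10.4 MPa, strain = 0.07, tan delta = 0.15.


Q = pi * f * E * strain^2 * tan_d
= pi * 3 * 10.4 * 0.07^2 * 0.15
= pi * 3 * 10.4 * 0.0049 * 0.15
= 0.0720

Q = 0.0720


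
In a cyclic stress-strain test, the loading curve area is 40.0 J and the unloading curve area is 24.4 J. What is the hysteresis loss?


Hysteresis loss = loading - unloading
= 40.0 - 24.4
= 15.6 J

15.6 J


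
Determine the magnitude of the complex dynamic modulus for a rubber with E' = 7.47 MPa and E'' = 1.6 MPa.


|E*| = sqrt(E'^2 + E''^2)
= sqrt(7.47^2 + 1.6^2)
= sqrt(55.8009 + 2.5600)
= 7.639 MPa

7.639 MPa


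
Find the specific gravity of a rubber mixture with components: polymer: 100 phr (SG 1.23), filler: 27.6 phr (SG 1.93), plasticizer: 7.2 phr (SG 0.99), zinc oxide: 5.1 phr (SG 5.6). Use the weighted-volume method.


Sum of weights = 139.9
Volume contributions:
  polymer: 100/1.23 = 81.3008
  filler: 27.6/1.93 = 14.3005
  plasticizer: 7.2/0.99 = 7.2727
  zinc oxide: 5.1/5.6 = 0.9107
Sum of volumes = 103.7848
SG = 139.9 / 103.7848 = 1.348

SG = 1.348


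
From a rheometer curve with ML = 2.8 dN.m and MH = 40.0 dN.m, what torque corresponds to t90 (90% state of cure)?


M90 = ML + 0.9 * (MH - ML)
M90 = 2.8 + 0.9 * (40.0 - 2.8)
M90 = 2.8 + 0.9 * 37.2
M90 = 36.28 dN.m

36.28 dN.m


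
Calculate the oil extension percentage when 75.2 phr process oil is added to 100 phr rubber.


Oil % = oil / (100 + oil) * 100
= 75.2 / (100 + 75.2) * 100
= 75.2 / 175.2 * 100
= 42.92%

42.92%


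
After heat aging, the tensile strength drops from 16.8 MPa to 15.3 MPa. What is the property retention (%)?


Retention = aged / original * 100
= 15.3 / 16.8 * 100
= 91.1%

91.1%


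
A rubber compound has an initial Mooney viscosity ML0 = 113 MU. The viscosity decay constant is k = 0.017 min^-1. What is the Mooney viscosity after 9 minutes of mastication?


ML = ML0 * exp(-k * t)
ML = 113 * exp(-0.017 * 9)
ML = 113 * 0.8581
ML = 96.97 MU

96.97 MU


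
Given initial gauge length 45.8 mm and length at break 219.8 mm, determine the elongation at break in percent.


Elongation = (Lf - L0) / L0 * 100
= (219.8 - 45.8) / 45.8 * 100
= 174.0 / 45.8 * 100
= 379.9%

379.9%


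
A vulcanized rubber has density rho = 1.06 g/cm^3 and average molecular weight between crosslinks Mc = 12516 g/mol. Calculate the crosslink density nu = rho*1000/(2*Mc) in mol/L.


nu = rho * 1000 / (2 * Mc)
nu = 1.06 * 1000 / (2 * 12516)
nu = 1060.0 / 25032
nu = 0.0423 mol/L

0.0423 mol/L


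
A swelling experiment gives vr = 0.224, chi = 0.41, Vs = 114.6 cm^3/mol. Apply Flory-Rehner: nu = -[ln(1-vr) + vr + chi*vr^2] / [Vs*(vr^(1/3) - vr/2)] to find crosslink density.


ln(1 - vr) = ln(1 - 0.224) = -0.2536
Numerator = -((-0.2536) + 0.224 + 0.41 * 0.224^2) = 0.0090
Denominator = 114.6 * (0.224^(1/3) - 0.224/2) = 56.7634
nu = 0.0090 / 56.7634 = 1.5909e-04 mol/cm^3

1.5909e-04 mol/cm^3


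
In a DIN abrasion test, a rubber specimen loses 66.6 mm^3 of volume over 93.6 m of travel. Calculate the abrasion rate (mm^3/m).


Rate = volume_loss / distance
= 66.6 / 93.6
= 0.712 mm^3/m

0.712 mm^3/m


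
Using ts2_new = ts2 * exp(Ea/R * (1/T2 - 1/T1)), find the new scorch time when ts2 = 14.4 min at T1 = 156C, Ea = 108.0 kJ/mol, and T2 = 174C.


Convert temperatures: T1 = 156 + 273.15 = 429.15 K, T2 = 174 + 273.15 = 447.15 K
ts2_new = 14.4 * exp(108000 / 8.314 * (1/447.15 - 1/429.15))
1/T2 - 1/T1 = -9.3802e-05
ts2_new = 4.26 min

4.26 min


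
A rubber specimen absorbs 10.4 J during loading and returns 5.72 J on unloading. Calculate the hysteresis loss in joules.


Hysteresis loss = loading - unloading
= 10.4 - 5.72
= 4.68 J

4.68 J


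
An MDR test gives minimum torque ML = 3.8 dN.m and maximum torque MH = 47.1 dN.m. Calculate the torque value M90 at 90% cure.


M90 = ML + 0.9 * (MH - ML)
M90 = 3.8 + 0.9 * (47.1 - 3.8)
M90 = 3.8 + 0.9 * 43.3
M90 = 42.77 dN.m

42.77 dN.m


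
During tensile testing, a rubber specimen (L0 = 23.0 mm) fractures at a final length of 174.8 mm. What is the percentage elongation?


Elongation = (Lf - L0) / L0 * 100
= (174.8 - 23.0) / 23.0 * 100
= 151.8 / 23.0 * 100
= 660.0%

660.0%


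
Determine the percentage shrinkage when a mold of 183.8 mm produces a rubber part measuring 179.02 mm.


Shrinkage = (mold - part) / mold * 100
= (183.8 - 179.02) / 183.8 * 100
= 4.78 / 183.8 * 100
= 2.6%

2.6%


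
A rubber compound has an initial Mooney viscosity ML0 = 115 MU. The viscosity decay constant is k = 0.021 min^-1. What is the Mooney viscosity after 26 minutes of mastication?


ML = ML0 * exp(-k * t)
ML = 115 * exp(-0.021 * 26)
ML = 115 * 0.5793
ML = 66.62 MU

66.62 MU


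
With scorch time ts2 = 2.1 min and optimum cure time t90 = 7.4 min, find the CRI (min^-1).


CRI = 100 / (t90 - ts2)
= 100 / (7.4 - 2.1)
= 100 / 5.3
= 18.87 min^-1

18.87 min^-1


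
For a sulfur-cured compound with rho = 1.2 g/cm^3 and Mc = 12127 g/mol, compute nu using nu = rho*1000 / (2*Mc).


nu = rho * 1000 / (2 * Mc)
nu = 1.2 * 1000 / (2 * 12127)
nu = 1200.0 / 24254
nu = 0.0495 mol/L

0.0495 mol/L


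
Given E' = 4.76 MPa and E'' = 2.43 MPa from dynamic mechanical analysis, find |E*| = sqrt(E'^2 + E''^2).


|E*| = sqrt(E'^2 + E''^2)
= sqrt(4.76^2 + 2.43^2)
= sqrt(22.6576 + 5.9049)
= 5.344 MPa

5.344 MPa


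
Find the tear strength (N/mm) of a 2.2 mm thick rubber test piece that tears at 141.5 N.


Tear strength = force / thickness
= 141.5 / 2.2
= 64.32 N/mm

64.32 N/mm


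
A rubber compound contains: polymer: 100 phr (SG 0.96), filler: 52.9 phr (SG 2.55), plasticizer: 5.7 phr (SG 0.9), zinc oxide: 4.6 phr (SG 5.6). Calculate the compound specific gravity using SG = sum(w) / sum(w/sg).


Sum of weights = 163.2
Volume contributions:
  polymer: 100/0.96 = 104.1667
  filler: 52.9/2.55 = 20.7451
  plasticizer: 5.7/0.9 = 6.3333
  zinc oxide: 4.6/5.6 = 0.8214
Sum of volumes = 132.0665
SG = 163.2 / 132.0665 = 1.236

SG = 1.236


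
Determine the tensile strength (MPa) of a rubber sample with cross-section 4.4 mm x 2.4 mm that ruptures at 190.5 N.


Area = width * thickness = 4.4 * 2.4 = 10.56 mm^2
TS = force / area = 190.5 / 10.56 = 18.04 MPa

18.04 MPa


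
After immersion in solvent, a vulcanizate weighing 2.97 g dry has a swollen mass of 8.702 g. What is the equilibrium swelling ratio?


Q = W_swollen / W_dry
Q = 8.702 / 2.97
Q = 2.93

Q = 2.93


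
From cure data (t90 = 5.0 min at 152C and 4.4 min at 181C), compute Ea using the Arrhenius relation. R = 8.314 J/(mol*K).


T1 = 425.15 K, T2 = 454.15 K
1/T1 - 1/T2 = 1.5020e-04
ln(t1/t2) = ln(5.0/4.4) = 0.1278
Ea = 8.314 * 0.1278 / 1.5020e-04 = 7076.1620 J/mol
Ea = 7.08 kJ/mol

7.08 kJ/mol


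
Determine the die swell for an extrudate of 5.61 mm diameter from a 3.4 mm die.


Die swell ratio = D_extrudate / D_die
= 5.61 / 3.4
= 1.65

Die swell = 1.65


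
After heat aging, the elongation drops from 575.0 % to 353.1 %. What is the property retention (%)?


Retention = aged / original * 100
= 353.1 / 575.0 * 100
= 61.4%

61.4%


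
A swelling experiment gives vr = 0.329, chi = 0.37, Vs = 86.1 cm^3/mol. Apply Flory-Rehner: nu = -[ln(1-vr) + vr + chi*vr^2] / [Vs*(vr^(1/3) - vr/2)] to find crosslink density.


ln(1 - vr) = ln(1 - 0.329) = -0.3990
Numerator = -((-0.3990) + 0.329 + 0.37 * 0.329^2) = 0.0299
Denominator = 86.1 * (0.329^(1/3) - 0.329/2) = 45.2751
nu = 0.0299 / 45.2751 = 6.6122e-04 mol/cm^3

6.6122e-04 mol/cm^3


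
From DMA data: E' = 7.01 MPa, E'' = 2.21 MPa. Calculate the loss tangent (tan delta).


tan delta = E'' / E'
= 2.21 / 7.01
= 0.3153

tan delta = 0.3153


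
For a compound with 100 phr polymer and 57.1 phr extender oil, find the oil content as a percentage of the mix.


Oil % = oil / (100 + oil) * 100
= 57.1 / (100 + 57.1) * 100
= 57.1 / 157.1 * 100
= 36.35%

36.35%


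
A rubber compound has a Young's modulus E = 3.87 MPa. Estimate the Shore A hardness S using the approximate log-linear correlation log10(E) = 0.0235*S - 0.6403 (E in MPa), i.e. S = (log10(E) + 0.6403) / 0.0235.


log10(E) = 0.0235*S - 0.6403  =>  S = (log10(E) + 0.6403) / 0.0235
log10(3.87) = 0.587711
S = (0.587711 + 0.6403) / 0.0235 = 1.228011 / 0.0235
S = 52.3

Shore A = 52.3


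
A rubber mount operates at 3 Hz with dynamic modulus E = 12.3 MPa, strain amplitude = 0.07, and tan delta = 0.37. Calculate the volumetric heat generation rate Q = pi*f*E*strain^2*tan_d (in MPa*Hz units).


Q = pi * f * E * strain^2 * tan_d
= pi * 3 * 12.3 * 0.07^2 * 0.37
= pi * 3 * 12.3 * 0.0049 * 0.37
= 0.2102

Q = 0.2102


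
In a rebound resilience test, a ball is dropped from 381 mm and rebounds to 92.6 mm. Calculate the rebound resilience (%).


Resilience = h_rebound / h_drop * 100
= 92.6 / 381 * 100
= 24.3%

24.3%


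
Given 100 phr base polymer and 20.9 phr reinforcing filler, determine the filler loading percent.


Filler % = filler / (rubber + filler) * 100
= 20.9 / (100 + 20.9) * 100
= 20.9 / 120.9 * 100
= 17.29%

17.29%


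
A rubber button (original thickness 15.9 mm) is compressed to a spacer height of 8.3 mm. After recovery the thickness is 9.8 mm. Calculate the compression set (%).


CS = (t0 - recovered) / (t0 - ts) * 100
= (15.9 - 9.8) / (15.9 - 8.3) * 100
= 6.1 / 7.6 * 100
= 80.3%

80.3%


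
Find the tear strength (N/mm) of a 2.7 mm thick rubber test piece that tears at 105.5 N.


Tear strength = force / thickness
= 105.5 / 2.7
= 39.07 N/mm

39.07 N/mm


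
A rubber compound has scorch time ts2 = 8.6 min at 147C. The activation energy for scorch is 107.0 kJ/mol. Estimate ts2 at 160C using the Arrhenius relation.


Convert temperatures: T1 = 147 + 273.15 = 420.15 K, T2 = 160 + 273.15 = 433.15 K
ts2_new = 8.6 * exp(107000 / 8.314 * (1/433.15 - 1/420.15))
1/T2 - 1/T1 = -7.1433e-05
ts2_new = 3.43 min

3.43 min


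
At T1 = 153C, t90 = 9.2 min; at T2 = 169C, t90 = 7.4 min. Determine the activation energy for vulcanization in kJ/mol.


T1 = 426.15 K, T2 = 442.15 K
1/T1 - 1/T2 = 8.4916e-05
ln(t1/t2) = ln(9.2/7.4) = 0.2177
Ea = 8.314 * 0.2177 / 8.4916e-05 = 21317.0662 J/mol
Ea = 21.32 kJ/mol

21.32 kJ/mol


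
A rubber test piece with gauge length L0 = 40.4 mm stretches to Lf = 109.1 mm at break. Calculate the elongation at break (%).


Elongation = (Lf - L0) / L0 * 100
= (109.1 - 40.4) / 40.4 * 100
= 68.7 / 40.4 * 100
= 170.0%

170.0%


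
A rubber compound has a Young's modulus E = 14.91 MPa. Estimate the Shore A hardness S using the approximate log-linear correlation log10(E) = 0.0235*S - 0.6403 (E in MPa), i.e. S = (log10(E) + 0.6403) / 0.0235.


log10(E) = 0.0235*S - 0.6403  =>  S = (log10(E) + 0.6403) / 0.0235
log10(14.91) = 1.173478
S = (1.173478 + 0.6403) / 0.0235 = 1.813778 / 0.0235
S = 77.2

Shore A = 77.2


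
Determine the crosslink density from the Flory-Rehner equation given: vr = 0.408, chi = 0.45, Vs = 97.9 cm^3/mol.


ln(1 - vr) = ln(1 - 0.408) = -0.5242
Numerator = -((-0.5242) + 0.408 + 0.45 * 0.408^2) = 0.0413
Denominator = 97.9 * (0.408^(1/3) - 0.408/2) = 52.6395
nu = 0.0413 / 52.6395 = 7.8534e-04 mol/cm^3

7.8534e-04 mol/cm^3


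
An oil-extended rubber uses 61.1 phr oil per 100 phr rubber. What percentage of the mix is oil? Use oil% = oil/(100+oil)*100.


Oil % = oil / (100 + oil) * 100
= 61.1 / (100 + 61.1) * 100
= 61.1 / 161.1 * 100
= 37.93%

37.93%


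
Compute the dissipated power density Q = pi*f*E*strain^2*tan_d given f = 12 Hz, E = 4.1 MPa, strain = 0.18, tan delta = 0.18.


Q = pi * f * E * strain^2 * tan_d
= pi * 12 * 4.1 * 0.18^2 * 0.18
= pi * 12 * 4.1 * 0.0324 * 0.18
= 0.9014

Q = 0.9014


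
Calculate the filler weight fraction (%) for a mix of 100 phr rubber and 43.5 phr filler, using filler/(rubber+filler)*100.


Filler % = filler / (rubber + filler) * 100
= 43.5 / (100 + 43.5) * 100
= 43.5 / 143.5 * 100
= 30.31%

30.31%


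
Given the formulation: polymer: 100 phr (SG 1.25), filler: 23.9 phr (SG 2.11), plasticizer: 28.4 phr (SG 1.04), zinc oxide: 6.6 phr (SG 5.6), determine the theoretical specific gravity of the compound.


Sum of weights = 158.9
Volume contributions:
  polymer: 100/1.25 = 80.0000
  filler: 23.9/2.11 = 11.3270
  plasticizer: 28.4/1.04 = 27.3077
  zinc oxide: 6.6/5.6 = 1.1786
Sum of volumes = 119.8133
SG = 158.9 / 119.8133 = 1.326

SG = 1.326


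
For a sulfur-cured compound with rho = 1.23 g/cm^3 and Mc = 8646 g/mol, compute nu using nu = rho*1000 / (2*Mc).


nu = rho * 1000 / (2 * Mc)
nu = 1.23 * 1000 / (2 * 8646)
nu = 1230.0 / 17292
nu = 0.0711 mol/L

0.0711 mol/L


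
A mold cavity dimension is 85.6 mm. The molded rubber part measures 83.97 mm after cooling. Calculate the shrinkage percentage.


Shrinkage = (mold - part) / mold * 100
= (85.6 - 83.97) / 85.6 * 100
= 1.63 / 85.6 * 100
= 1.9%

1.9%


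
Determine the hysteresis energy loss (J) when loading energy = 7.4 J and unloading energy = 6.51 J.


Hysteresis loss = loading - unloading
= 7.4 - 6.51
= 0.89 J

0.89 J


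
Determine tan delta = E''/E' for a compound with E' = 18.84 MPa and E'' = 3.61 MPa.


tan delta = E'' / E'
= 3.61 / 18.84
= 0.1916

tan delta = 0.1916


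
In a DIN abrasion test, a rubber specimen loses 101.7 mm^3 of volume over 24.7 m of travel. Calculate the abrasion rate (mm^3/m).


Rate = volume_loss / distance
= 101.7 / 24.7
= 4.117 mm^3/m

4.117 mm^3/m


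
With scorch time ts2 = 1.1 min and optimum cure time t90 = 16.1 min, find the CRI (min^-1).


CRI = 100 / (t90 - ts2)
= 100 / (16.1 - 1.1)
= 100 / 15.0
= 6.67 min^-1

6.67 min^-1


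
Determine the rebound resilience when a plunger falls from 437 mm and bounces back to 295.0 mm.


Resilience = h_rebound / h_drop * 100
= 295.0 / 437 * 100
= 67.5%

67.5%


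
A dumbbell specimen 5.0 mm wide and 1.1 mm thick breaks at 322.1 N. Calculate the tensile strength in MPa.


Area = width * thickness = 5.0 * 1.1 = 5.5 mm^2
TS = force / area = 322.1 / 5.5 = 58.56 MPa

58.56 MPa


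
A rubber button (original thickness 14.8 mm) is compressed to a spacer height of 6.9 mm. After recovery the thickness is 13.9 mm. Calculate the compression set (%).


CS = (t0 - recovered) / (t0 - ts) * 100
= (14.8 - 13.9) / (14.8 - 6.9) * 100
= 0.9 / 7.9 * 100
= 11.4%

11.4%


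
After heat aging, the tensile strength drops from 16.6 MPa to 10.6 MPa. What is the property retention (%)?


Retention = aged / original * 100
= 10.6 / 16.6 * 100
= 63.9%

63.9%


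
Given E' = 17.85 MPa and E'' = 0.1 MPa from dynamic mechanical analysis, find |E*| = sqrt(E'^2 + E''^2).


|E*| = sqrt(E'^2 + E''^2)
= sqrt(17.85^2 + 0.1^2)
= sqrt(318.6225 + 0.0100)
= 17.85 MPa

17.85 MPa


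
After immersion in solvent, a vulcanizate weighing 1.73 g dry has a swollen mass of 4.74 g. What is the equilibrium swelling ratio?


Q = W_swollen / W_dry
Q = 4.74 / 1.73
Q = 2.74

Q = 2.74


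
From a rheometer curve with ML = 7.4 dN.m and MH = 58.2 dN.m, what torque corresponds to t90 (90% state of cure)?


M90 = ML + 0.9 * (MH - ML)
M90 = 7.4 + 0.9 * (58.2 - 7.4)
M90 = 7.4 + 0.9 * 50.8
M90 = 53.12 dN.m

53.12 dN.m


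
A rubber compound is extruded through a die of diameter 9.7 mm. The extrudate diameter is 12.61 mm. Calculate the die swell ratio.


Die swell ratio = D_extrudate / D_die
= 12.61 / 9.7
= 1.3

Die swell = 1.3


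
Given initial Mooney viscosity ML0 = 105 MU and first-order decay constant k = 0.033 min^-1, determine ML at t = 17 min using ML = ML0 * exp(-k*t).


ML = ML0 * exp(-k * t)
ML = 105 * exp(-0.033 * 17)
ML = 105 * 0.5706
ML = 59.92 MU

59.92 MU


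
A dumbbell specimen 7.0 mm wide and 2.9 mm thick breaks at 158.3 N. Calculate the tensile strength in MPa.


Area = width * thickness = 7.0 * 2.9 = 20.3 mm^2
TS = force / area = 158.3 / 20.3 = 7.8 MPa

7.8 MPa


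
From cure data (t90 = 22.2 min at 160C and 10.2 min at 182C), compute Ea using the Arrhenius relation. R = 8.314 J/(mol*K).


T1 = 433.15 K, T2 = 455.15 K
1/T1 - 1/T2 = 1.1159e-04
ln(t1/t2) = ln(22.2/10.2) = 0.7777
Ea = 8.314 * 0.7777 / 1.1159e-04 = 57942.1833 J/mol
Ea = 57.94 kJ/mol

57.94 kJ/mol


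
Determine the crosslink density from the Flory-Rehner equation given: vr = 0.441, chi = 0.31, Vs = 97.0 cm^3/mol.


ln(1 - vr) = ln(1 - 0.441) = -0.5816
Numerator = -((-0.5816) + 0.441 + 0.31 * 0.441^2) = 0.0803
Denominator = 97.0 * (0.441^(1/3) - 0.441/2) = 52.4446
nu = 0.0803 / 52.4446 = 0.0015 mol/cm^3

0.0015 mol/cm^3


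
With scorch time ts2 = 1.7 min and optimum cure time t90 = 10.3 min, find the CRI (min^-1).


CRI = 100 / (t90 - ts2)
= 100 / (10.3 - 1.7)
= 100 / 8.6
= 11.63 min^-1

11.63 min^-1


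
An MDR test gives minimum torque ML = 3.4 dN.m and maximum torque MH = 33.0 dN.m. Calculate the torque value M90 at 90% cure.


M90 = ML + 0.9 * (MH - ML)
M90 = 3.4 + 0.9 * (33.0 - 3.4)
M90 = 3.4 + 0.9 * 29.6
M90 = 30.04 dN.m

30.04 dN.m


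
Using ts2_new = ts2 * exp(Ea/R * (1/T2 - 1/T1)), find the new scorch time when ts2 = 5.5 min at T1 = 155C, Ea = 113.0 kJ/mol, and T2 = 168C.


Convert temperatures: T1 = 155 + 273.15 = 428.15 K, T2 = 168 + 273.15 = 441.15 K
ts2_new = 5.5 * exp(113000 / 8.314 * (1/441.15 - 1/428.15))
1/T2 - 1/T1 = -6.8827e-05
ts2_new = 2.16 min

2.16 min


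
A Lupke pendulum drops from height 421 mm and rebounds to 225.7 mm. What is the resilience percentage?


Resilience = h_rebound / h_drop * 100
= 225.7 / 421 * 100
= 53.6%

53.6%


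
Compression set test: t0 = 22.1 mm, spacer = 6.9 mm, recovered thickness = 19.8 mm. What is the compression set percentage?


CS = (t0 - recovered) / (t0 - ts) * 100
= (22.1 - 19.8) / (22.1 - 6.9) * 100
= 2.3 / 15.2 * 100
= 15.1%

15.1%


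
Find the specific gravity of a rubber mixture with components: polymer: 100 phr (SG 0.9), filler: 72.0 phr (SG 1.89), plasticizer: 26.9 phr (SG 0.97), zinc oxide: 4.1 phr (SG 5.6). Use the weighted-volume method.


Sum of weights = 203.0
Volume contributions:
  polymer: 100/0.9 = 111.1111
  filler: 72.0/1.89 = 38.0952
  plasticizer: 26.9/0.97 = 27.7320
  zinc oxide: 4.1/5.6 = 0.7321
Sum of volumes = 177.6705
SG = 203.0 / 177.6705 = 1.143

SG = 1.143


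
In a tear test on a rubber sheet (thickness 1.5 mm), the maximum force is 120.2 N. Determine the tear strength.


Tear strength = force / thickness
= 120.2 / 1.5
= 80.13 N/mm

80.13 N/mm


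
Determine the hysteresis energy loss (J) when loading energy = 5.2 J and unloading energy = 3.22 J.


Hysteresis loss = loading - unloading
= 5.2 - 3.22
= 1.98 J

1.98 J


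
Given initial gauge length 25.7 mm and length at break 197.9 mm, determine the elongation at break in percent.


Elongation = (Lf - L0) / L0 * 100
= (197.9 - 25.7) / 25.7 * 100
= 172.2 / 25.7 * 100
= 670.0%

670.0%


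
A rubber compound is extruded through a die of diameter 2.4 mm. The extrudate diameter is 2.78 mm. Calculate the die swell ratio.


Die swell ratio = D_extrudate / D_die
= 2.78 / 2.4
= 1.158

Die swell = 1.158


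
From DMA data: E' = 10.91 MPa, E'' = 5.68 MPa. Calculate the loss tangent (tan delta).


tan delta = E'' / E'
= 5.68 / 10.91
= 0.5206

tan delta = 0.5206


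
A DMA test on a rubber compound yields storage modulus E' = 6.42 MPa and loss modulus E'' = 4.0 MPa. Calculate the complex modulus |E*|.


|E*| = sqrt(E'^2 + E''^2)
= sqrt(6.42^2 + 4.0^2)
= sqrt(41.2164 + 16.0000)
= 7.564 MPa

7.564 MPa


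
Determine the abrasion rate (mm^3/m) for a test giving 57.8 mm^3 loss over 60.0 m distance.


Rate = volume_loss / distance
= 57.8 / 60.0
= 0.963 mm^3/m

0.963 mm^3/m


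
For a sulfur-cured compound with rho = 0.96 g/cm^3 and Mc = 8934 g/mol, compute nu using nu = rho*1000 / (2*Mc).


nu = rho * 1000 / (2 * Mc)
nu = 0.96 * 1000 / (2 * 8934)
nu = 960.0 / 17868
nu = 0.0537 mol/L

0.0537 mol/L


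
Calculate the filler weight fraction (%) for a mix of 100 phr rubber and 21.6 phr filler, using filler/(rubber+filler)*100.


Filler % = filler / (rubber + filler) * 100
= 21.6 / (100 + 21.6) * 100
= 21.6 / 121.6 * 100
= 17.76%

17.76%


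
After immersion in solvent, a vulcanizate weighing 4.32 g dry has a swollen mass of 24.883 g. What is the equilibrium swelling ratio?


Q = W_swollen / W_dry
Q = 24.883 / 4.32
Q = 5.76

Q = 5.76


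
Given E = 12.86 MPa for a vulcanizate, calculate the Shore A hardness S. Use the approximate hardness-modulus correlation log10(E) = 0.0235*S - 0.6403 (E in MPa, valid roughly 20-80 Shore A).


log10(E) = 0.0235*S - 0.6403  =>  S = (log10(E) + 0.6403) / 0.0235
log10(12.86) = 1.109241
S = (1.109241 + 0.6403) / 0.0235 = 1.749541 / 0.0235
S = 74.4

Shore A = 74.4


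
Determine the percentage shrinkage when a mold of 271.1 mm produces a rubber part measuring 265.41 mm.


Shrinkage = (mold - part) / mold * 100
= (271.1 - 265.41) / 271.1 * 100
= 5.69 / 271.1 * 100
= 2.1%

2.1%


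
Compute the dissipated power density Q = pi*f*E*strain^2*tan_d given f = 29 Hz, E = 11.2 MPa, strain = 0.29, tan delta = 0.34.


Q = pi * f * E * strain^2 * tan_d
= pi * 29 * 11.2 * 0.29^2 * 0.34
= pi * 29 * 11.2 * 0.0841 * 0.34
= 29.1770

Q = 29.1770


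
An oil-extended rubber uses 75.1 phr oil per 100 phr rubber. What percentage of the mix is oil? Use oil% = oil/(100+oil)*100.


Oil % = oil / (100 + oil) * 100
= 75.1 / (100 + 75.1) * 100
= 75.1 / 175.1 * 100
= 42.89%

42.89%


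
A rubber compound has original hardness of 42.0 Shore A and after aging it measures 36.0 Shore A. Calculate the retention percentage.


Retention = aged / original * 100
= 36.0 / 42.0 * 100
= 85.7%

85.7%


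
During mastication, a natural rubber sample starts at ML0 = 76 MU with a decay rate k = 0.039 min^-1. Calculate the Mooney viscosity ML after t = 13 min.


ML = ML0 * exp(-k * t)
ML = 76 * exp(-0.039 * 13)
ML = 76 * 0.6023
ML = 45.77 MU

45.77 MU


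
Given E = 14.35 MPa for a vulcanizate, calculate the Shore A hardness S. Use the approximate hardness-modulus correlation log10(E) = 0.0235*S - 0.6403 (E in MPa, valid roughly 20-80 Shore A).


log10(E) = 0.0235*S - 0.6403  =>  S = (log10(E) + 0.6403) / 0.0235
log10(14.35) = 1.156852
S = (1.156852 + 0.6403) / 0.0235 = 1.797152 / 0.0235
S = 76.5

Shore A = 76.5


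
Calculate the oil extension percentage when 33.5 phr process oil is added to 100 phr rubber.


Oil % = oil / (100 + oil) * 100
= 33.5 / (100 + 33.5) * 100
= 33.5 / 133.5 * 100
= 25.09%

25.09%


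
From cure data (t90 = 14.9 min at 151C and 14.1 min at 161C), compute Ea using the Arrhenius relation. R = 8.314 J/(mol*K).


T1 = 424.15 K, T2 = 434.15 K
1/T1 - 1/T2 = 5.4305e-05
ln(t1/t2) = ln(14.9/14.1) = 0.0552
Ea = 8.314 * 0.0552 / 5.4305e-05 = 8448.9256 J/mol
Ea = 8.45 kJ/mol

8.45 kJ/mol


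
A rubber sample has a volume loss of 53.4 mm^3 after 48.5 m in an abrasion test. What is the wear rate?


Rate = volume_loss / distance
= 53.4 / 48.5
= 1.101 mm^3/m

1.101 mm^3/m


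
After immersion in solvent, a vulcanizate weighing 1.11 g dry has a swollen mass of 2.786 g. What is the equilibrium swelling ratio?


Q = W_swollen / W_dry
Q = 2.786 / 1.11
Q = 2.51

Q = 2.51


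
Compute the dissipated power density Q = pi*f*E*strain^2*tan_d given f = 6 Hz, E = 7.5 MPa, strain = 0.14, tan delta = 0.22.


Q = pi * f * E * strain^2 * tan_d
= pi * 6 * 7.5 * 0.14^2 * 0.22
= pi * 6 * 7.5 * 0.0196 * 0.22
= 0.6096

Q = 0.6096


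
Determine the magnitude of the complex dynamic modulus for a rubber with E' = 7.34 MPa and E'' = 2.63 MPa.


|E*| = sqrt(E'^2 + E''^2)
= sqrt(7.34^2 + 2.63^2)
= sqrt(53.8756 + 6.9169)
= 7.797 MPa

7.797 MPa


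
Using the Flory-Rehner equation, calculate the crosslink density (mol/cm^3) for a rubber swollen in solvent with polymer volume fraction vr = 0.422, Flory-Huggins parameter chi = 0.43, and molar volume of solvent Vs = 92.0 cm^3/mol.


ln(1 - vr) = ln(1 - 0.422) = -0.5482
Numerator = -((-0.5482) + 0.422 + 0.43 * 0.422^2) = 0.0496
Denominator = 92.0 * (0.422^(1/3) - 0.422/2) = 49.5948
nu = 0.0496 / 49.5948 = 0.0010 mol/cm^3

0.0010 mol/cm^3


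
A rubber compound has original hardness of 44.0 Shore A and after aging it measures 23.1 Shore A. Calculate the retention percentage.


Retention = aged / original * 100
= 23.1 / 44.0 * 100
= 52.5%

52.5%


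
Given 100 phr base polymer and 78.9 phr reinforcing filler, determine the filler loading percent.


Filler % = filler / (rubber + filler) * 100
= 78.9 / (100 + 78.9) * 100
= 78.9 / 178.9 * 100
= 44.1%

44.1%


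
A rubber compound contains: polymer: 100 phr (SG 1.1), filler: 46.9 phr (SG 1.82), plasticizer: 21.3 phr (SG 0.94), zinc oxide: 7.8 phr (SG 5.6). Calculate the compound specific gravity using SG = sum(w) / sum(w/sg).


Sum of weights = 176.0
Volume contributions:
  polymer: 100/1.1 = 90.9091
  filler: 46.9/1.82 = 25.7692
  plasticizer: 21.3/0.94 = 22.6596
  zinc oxide: 7.8/5.6 = 1.3929
Sum of volumes = 140.7308
SG = 176.0 / 140.7308 = 1.251

SG = 1.251


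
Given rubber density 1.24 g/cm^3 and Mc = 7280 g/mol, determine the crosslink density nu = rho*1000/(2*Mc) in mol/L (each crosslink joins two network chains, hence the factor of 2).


nu = rho * 1000 / (2 * Mc)
nu = 1.24 * 1000 / (2 * 7280)
nu = 1240.0 / 14560
nu = 0.0852 mol/L

0.0852 mol/L


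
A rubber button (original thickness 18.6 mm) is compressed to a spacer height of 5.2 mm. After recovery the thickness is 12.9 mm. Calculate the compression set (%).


CS = (t0 - recovered) / (t0 - ts) * 100
= (18.6 - 12.9) / (18.6 - 5.2) * 100
= 5.7 / 13.4 * 100
= 42.5%

42.5%


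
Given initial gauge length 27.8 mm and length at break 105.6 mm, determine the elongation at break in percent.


Elongation = (Lf - L0) / L0 * 100
= (105.6 - 27.8) / 27.8 * 100
= 77.8 / 27.8 * 100
= 279.9%

279.9%


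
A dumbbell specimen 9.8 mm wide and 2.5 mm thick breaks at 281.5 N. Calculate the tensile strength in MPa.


Area = width * thickness = 9.8 * 2.5 = 24.5 mm^2
TS = force / area = 281.5 / 24.5 = 11.49 MPa

11.49 MPa


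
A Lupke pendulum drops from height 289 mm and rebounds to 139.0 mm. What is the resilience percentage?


Resilience = h_rebound / h_drop * 100
= 139.0 / 289 * 100
= 48.1%

48.1%


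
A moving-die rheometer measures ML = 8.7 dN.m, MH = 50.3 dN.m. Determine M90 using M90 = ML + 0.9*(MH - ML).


M90 = ML + 0.9 * (MH - ML)
M90 = 8.7 + 0.9 * (50.3 - 8.7)
M90 = 8.7 + 0.9 * 41.6
M90 = 46.14 dN.m

46.14 dN.m


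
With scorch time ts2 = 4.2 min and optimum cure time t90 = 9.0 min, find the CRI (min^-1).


CRI = 100 / (t90 - ts2)
= 100 / (9.0 - 4.2)
= 100 / 4.8
= 20.83 min^-1

20.83 min^-1


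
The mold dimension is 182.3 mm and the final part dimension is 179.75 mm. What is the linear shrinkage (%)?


Shrinkage = (mold - part) / mold * 100
= (182.3 - 179.75) / 182.3 * 100
= 2.55 / 182.3 * 100
= 1.4%

1.4%


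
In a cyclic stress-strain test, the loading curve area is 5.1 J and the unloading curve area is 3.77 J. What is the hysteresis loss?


Hysteresis loss = loading - unloading
= 5.1 - 3.77
= 1.33 J

1.33 J


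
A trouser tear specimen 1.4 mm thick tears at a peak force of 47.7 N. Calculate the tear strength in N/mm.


Tear strength = force / thickness
= 47.7 / 1.4
= 34.07 N/mm

34.07 N/mm


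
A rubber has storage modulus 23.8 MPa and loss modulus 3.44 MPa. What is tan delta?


tan delta = E'' / E'
= 3.44 / 23.8
= 0.1445

tan delta = 0.1445


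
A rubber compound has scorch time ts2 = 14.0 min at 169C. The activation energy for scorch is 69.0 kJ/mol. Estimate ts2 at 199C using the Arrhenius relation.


Convert temperatures: T1 = 169 + 273.15 = 442.15 K, T2 = 199 + 273.15 = 472.15 K
ts2_new = 14.0 * exp(69000 / 8.314 * (1/472.15 - 1/442.15))
1/T2 - 1/T1 = -1.4370e-04
ts2_new = 4.25 min

4.25 min


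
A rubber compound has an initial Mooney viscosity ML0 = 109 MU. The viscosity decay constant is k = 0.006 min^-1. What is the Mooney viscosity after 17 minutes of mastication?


ML = ML0 * exp(-k * t)
ML = 109 * exp(-0.006 * 17)
ML = 109 * 0.9030
ML = 98.43 MU

98.43 MU


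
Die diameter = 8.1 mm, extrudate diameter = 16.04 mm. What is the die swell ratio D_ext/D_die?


Die swell ratio = D_extrudate / D_die
= 16.04 / 8.1
= 1.98

Die swell = 1.98


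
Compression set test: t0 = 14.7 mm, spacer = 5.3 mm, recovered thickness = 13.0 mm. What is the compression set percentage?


CS = (t0 - recovered) / (t0 - ts) * 100
= (14.7 - 13.0) / (14.7 - 5.3) * 100
= 1.7 / 9.4 * 100
= 18.1%

18.1%


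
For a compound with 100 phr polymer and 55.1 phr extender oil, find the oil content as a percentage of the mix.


Oil % = oil / (100 + oil) * 100
= 55.1 / (100 + 55.1) * 100
= 55.1 / 155.1 * 100
= 35.53%

35.53%


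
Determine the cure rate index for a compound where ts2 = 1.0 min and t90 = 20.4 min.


CRI = 100 / (t90 - ts2)
= 100 / (20.4 - 1.0)
= 100 / 19.4
= 5.15 min^-1

5.15 min^-1


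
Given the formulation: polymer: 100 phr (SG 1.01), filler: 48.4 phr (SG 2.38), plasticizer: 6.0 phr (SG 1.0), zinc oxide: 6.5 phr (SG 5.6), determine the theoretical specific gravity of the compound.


Sum of weights = 160.9
Volume contributions:
  polymer: 100/1.01 = 99.0099
  filler: 48.4/2.38 = 20.3361
  plasticizer: 6.0/1.0 = 6.0000
  zinc oxide: 6.5/5.6 = 1.1607
Sum of volumes = 126.5067
SG = 160.9 / 126.5067 = 1.272

SG = 1.272


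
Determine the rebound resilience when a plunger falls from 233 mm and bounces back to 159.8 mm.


Resilience = h_rebound / h_drop * 100
= 159.8 / 233 * 100
= 68.6%

68.6%


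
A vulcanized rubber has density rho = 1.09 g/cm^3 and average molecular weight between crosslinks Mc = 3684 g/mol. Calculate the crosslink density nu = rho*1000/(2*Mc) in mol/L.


nu = rho * 1000 / (2 * Mc)
nu = 1.09 * 1000 / (2 * 3684)
nu = 1090.0 / 7368
nu = 0.1479 mol/L

0.1479 mol/L


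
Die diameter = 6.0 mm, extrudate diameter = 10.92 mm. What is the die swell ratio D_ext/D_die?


Die swell ratio = D_extrudate / D_die
= 10.92 / 6.0
= 1.82

Die swell = 1.82


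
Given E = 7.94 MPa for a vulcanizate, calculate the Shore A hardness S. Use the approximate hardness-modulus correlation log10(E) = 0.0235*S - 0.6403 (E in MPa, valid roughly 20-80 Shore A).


log10(E) = 0.0235*S - 0.6403  =>  S = (log10(E) + 0.6403) / 0.0235
log10(7.94) = 0.899821
S = (0.899821 + 0.6403) / 0.0235 = 1.540121 / 0.0235
S = 65.5

Shore A = 65.5


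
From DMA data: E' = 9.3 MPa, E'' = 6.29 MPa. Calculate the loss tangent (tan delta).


tan delta = E'' / E'
= 6.29 / 9.3
= 0.6763

tan delta = 0.6763


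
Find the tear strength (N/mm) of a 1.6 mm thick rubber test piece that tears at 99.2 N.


Tear strength = force / thickness
= 99.2 / 1.6
= 62.0 N/mm

62.0 N/mm


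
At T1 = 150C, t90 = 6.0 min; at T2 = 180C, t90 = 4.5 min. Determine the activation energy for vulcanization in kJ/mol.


T1 = 423.15 K, T2 = 453.15 K
1/T1 - 1/T2 = 1.5645e-04
ln(t1/t2) = ln(6.0/4.5) = 0.2877
Ea = 8.314 * 0.2877 / 1.5645e-04 = 15287.5501 J/mol
Ea = 15.29 kJ/mol

15.29 kJ/mol


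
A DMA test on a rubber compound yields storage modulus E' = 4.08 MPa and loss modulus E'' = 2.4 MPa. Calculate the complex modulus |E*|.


|E*| = sqrt(E'^2 + E''^2)
= sqrt(4.08^2 + 2.4^2)
= sqrt(16.6464 + 5.7600)
= 4.734 MPa

4.734 MPa


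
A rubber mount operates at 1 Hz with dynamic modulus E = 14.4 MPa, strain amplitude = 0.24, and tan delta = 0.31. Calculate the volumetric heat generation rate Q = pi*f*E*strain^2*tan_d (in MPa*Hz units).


Q = pi * f * E * strain^2 * tan_d
= pi * 1 * 14.4 * 0.24^2 * 0.31
= pi * 1 * 14.4 * 0.0576 * 0.31
= 0.8078

Q = 0.8078


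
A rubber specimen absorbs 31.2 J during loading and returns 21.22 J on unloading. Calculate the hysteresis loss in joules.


Hysteresis loss = loading - unloading
= 31.2 - 21.22
= 9.98 J

9.98 J


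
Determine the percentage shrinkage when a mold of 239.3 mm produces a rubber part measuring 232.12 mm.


Shrinkage = (mold - part) / mold * 100
= (239.3 - 232.12) / 239.3 * 100
= 7.18 / 239.3 * 100
= 3.0%

3.0%


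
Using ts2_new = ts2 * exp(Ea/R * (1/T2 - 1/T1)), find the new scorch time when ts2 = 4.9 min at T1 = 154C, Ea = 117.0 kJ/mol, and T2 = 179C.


Convert temperatures: T1 = 154 + 273.15 = 427.15 K, T2 = 179 + 273.15 = 452.15 K
ts2_new = 4.9 * exp(117000 / 8.314 * (1/452.15 - 1/427.15))
1/T2 - 1/T1 = -1.2944e-04
ts2_new = 0.79 min

0.79 min


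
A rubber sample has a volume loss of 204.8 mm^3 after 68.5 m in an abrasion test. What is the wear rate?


Rate = volume_loss / distance
= 204.8 / 68.5
= 2.99 mm^3/m

2.99 mm^3/m


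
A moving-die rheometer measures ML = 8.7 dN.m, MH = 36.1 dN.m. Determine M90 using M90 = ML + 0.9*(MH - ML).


M90 = ML + 0.9 * (MH - ML)
M90 = 8.7 + 0.9 * (36.1 - 8.7)
M90 = 8.7 + 0.9 * 27.4
M90 = 33.36 dN.m

33.36 dN.m


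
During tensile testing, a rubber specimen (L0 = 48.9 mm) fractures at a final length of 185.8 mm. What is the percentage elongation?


Elongation = (Lf - L0) / L0 * 100
= (185.8 - 48.9) / 48.9 * 100
= 136.9 / 48.9 * 100
= 280.0%

280.0%


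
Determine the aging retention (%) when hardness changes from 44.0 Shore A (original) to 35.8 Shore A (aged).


Retention = aged / original * 100
= 35.8 / 44.0 * 100
= 81.4%

81.4%


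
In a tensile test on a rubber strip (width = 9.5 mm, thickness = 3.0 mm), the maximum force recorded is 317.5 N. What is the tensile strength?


Area = width * thickness = 9.5 * 3.0 = 28.5 mm^2
TS = force / area = 317.5 / 28.5 = 11.14 MPa

11.14 MPa


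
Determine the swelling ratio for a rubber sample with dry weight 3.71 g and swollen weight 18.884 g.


Q = W_swollen / W_dry
Q = 18.884 / 3.71
Q = 5.09

Q = 5.09


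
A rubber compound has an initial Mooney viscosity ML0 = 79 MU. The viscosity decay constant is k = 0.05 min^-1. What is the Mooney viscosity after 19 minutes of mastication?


ML = ML0 * exp(-k * t)
ML = 79 * exp(-0.05 * 19)
ML = 79 * 0.3867
ML = 30.55 MU

30.55 MU


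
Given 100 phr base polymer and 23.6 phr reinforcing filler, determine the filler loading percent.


Filler % = filler / (rubber + filler) * 100
= 23.6 / (100 + 23.6) * 100
= 23.6 / 123.6 * 100
= 19.09%

19.09%


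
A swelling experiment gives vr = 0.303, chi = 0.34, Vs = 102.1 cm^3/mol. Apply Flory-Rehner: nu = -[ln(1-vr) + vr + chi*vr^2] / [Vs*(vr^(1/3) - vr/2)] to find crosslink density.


ln(1 - vr) = ln(1 - 0.303) = -0.3610
Numerator = -((-0.3610) + 0.303 + 0.34 * 0.303^2) = 0.0268
Denominator = 102.1 * (0.303^(1/3) - 0.303/2) = 53.1080
nu = 0.0268 / 53.1080 = 5.0378e-04 mol/cm^3

5.0378e-04 mol/cm^3


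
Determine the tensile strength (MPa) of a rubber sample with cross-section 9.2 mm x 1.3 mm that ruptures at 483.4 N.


Area = width * thickness = 9.2 * 1.3 = 11.96 mm^2
TS = force / area = 483.4 / 11.96 = 40.42 MPa

40.42 MPa


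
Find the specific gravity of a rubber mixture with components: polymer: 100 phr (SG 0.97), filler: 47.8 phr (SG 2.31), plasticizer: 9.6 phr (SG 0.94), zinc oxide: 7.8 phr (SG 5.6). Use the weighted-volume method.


Sum of weights = 165.2
Volume contributions:
  polymer: 100/0.97 = 103.0928
  filler: 47.8/2.31 = 20.6926
  plasticizer: 9.6/0.94 = 10.2128
  zinc oxide: 7.8/5.6 = 1.3929
Sum of volumes = 135.3910
SG = 165.2 / 135.3910 = 1.22

SG = 1.22


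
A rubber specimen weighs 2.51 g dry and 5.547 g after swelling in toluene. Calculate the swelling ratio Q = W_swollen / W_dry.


Q = W_swollen / W_dry
Q = 5.547 / 2.51
Q = 2.21

Q = 2.21


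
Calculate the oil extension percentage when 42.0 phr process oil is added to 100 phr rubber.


Oil % = oil / (100 + oil) * 100
= 42.0 / (100 + 42.0) * 100
= 42.0 / 142.0 * 100
= 29.58%

29.58%


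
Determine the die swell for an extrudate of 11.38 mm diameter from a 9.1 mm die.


Die swell ratio = D_extrudate / D_die
= 11.38 / 9.1
= 1.251

Die swell = 1.251


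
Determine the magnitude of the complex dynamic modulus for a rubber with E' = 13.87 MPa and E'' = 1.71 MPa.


|E*| = sqrt(E'^2 + E''^2)
= sqrt(13.87^2 + 1.71^2)
= sqrt(192.3769 + 2.9241)
= 13.975 MPa

13.975 MPa


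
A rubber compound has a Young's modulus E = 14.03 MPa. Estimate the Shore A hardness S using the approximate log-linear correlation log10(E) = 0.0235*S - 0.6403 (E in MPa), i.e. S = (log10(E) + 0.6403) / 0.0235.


log10(E) = 0.0235*S - 0.6403  =>  S = (log10(E) + 0.6403) / 0.0235
log10(14.03) = 1.147058
S = (1.147058 + 0.6403) / 0.0235 = 1.787358 / 0.0235
S = 76.1

Shore A = 76.1


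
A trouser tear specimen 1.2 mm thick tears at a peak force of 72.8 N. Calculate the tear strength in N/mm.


Tear strength = force / thickness
= 72.8 / 1.2
= 60.67 N/mm

60.67 N/mm


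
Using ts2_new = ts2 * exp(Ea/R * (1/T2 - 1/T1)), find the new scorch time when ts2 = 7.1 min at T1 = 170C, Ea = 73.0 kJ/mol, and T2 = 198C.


Convert temperatures: T1 = 170 + 273.15 = 443.15 K, T2 = 198 + 273.15 = 471.15 K
ts2_new = 7.1 * exp(73000 / 8.314 * (1/471.15 - 1/443.15))
1/T2 - 1/T1 = -1.3411e-04
ts2_new = 2.19 min

2.19 min


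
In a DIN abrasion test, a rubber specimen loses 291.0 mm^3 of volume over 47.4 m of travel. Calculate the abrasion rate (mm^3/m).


Rate = volume_loss / distance
= 291.0 / 47.4
= 6.139 mm^3/m

6.139 mm^3/m


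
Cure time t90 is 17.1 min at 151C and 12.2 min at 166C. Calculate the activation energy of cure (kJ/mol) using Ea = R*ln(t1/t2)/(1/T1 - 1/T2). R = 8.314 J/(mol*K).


T1 = 424.15 K, T2 = 439.15 K
1/T1 - 1/T2 = 8.0530e-05
ln(t1/t2) = ln(17.1/12.2) = 0.3376
Ea = 8.314 * 0.3376 / 8.0530e-05 = 34858.4636 J/mol
Ea = 34.86 kJ/mol

34.86 kJ/mol


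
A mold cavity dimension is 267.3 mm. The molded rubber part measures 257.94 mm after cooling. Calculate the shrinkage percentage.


Shrinkage = (mold - part) / mold * 100
= (267.3 - 257.94) / 267.3 * 100
= 9.36 / 267.3 * 100
= 3.5%

3.5%


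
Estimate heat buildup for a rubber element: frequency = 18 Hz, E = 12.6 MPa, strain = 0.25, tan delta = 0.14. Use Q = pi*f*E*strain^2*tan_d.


Q = pi * f * E * strain^2 * tan_d
= pi * 18 * 12.6 * 0.25^2 * 0.14
= pi * 18 * 12.6 * 0.0625 * 0.14
= 6.2345

Q = 6.2345


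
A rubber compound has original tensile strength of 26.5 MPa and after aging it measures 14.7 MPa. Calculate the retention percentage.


Retention = aged / original * 100
= 14.7 / 26.5 * 100
= 55.5%

55.5%
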